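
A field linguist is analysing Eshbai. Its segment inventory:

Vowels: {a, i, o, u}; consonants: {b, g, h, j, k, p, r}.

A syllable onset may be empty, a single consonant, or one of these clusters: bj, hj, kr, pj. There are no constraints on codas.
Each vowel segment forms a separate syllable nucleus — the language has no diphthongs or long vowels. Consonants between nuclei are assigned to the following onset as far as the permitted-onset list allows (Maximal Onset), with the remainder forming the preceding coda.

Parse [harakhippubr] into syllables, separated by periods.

ha.rak.hip.pubr

The vowels are a, a, i, u — 4 nuclei, so 4 syllables.
/a…a/ gap (V1→V2): just /r/ — single C goes to the following onset.
/a…i/ gap (V2→V3): /kh/ splits as /k/ + /h/ (/h/ is the longest suffix that is a licit onset).
/i…u/ gap (V3→V4): cluster /pp/ — the longest permitted-onset suffix is /p/; onset = /p/, preceding coda = /p/.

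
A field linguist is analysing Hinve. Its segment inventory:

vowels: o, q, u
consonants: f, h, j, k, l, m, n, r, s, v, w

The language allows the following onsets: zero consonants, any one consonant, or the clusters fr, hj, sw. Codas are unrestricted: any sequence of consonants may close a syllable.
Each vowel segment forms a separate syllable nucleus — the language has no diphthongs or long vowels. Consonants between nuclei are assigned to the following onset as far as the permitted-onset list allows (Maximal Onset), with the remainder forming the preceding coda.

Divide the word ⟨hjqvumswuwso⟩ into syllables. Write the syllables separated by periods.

hjq.vum.swuw.so

The vowels are q, u, u, o — 4 nuclei, so 4 syllables.
σ1/σ2 boundary: /v/ → onset of the next syllable (single consonants are always licit onsets).
σ2/σ3 boundary: /msw/ splits as /m/ + /sw/ (/sw/ is the longest suffix that is a licit onset).
σ3/σ4 boundary: /ws/; trying suffixes from longest down, /s/ is the first permitted one, so coda /w/ | onset /s/.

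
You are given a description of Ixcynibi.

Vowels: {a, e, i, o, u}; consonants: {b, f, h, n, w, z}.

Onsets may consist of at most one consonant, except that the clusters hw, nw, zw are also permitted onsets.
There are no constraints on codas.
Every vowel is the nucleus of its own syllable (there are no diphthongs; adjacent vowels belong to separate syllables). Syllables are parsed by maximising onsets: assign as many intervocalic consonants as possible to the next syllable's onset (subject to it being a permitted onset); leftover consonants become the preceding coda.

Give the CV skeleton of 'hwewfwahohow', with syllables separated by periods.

CCVCC.CV.CV.CVC

Nuclei (vowels): e, a, o, o → 4 syllables.
Between /e/ (V1) and /a/ (V2): /wfw/ — longest licit onset from the right is /w/, leaving /wf/ as coda.
Between /a/ (V2) and /o/ (V3): /h/ is a single consonant, so it becomes the next onset.
Between /o/ (V3) and /o/ (V4): just /h/ — single C goes to the following onset.
Result: hwewf.wa.ho.how.
Mapping each syllable to C/V: /hwewf/ → CCVCC, /wa/ → CV, /ho/ → CV, /how/ → CVC.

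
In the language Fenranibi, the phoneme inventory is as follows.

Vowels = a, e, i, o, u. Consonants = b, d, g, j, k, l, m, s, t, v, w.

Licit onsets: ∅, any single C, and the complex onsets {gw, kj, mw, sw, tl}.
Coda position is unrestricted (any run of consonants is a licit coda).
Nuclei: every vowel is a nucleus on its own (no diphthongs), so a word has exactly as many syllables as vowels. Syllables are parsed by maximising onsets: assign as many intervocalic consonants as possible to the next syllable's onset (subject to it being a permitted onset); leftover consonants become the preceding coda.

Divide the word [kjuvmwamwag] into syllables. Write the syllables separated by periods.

kjuv.mwa.mwag

The vowels are u, a, a — 3 nuclei, so 3 syllables.
V1 /u/ – V2 /a/: /vmw/; trying suffixes from longest down, /mw/ is the first permitted one, so coda /v/ | onset /mw/.
V2 /a/ – V3 /a/: /mw/ — entire cluster is a permitted onset → onset /mw/, coda ∅.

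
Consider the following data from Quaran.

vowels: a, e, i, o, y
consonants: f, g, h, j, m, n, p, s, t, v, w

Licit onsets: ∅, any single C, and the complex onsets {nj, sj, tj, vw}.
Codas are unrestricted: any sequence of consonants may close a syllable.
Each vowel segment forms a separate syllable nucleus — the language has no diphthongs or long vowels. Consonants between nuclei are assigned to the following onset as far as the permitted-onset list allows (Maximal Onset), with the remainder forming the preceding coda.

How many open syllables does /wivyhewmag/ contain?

Nuclei (vowels): i, y, e, a → 4 syllables.
Between /i/ (V1) and /y/ (V2): just /v/ — single C goes to the following onset.
Between /y/ (V2) and /e/ (V3): /h/ → onset of the next syllable (single consonants are always licit onsets).
Between /e/ (V3) and /a/ (V4): /wm/; trying suffixes from longest down, /m/ is the first permitted one, so coda /w/ | onset /m/.
Putting it together: wi.vy.hew.mag.
Classifying each syllable: /wi/ (open), /vy/ (open), /hew/ (closed), /mag/ (closed).
Open syllables: 2.

2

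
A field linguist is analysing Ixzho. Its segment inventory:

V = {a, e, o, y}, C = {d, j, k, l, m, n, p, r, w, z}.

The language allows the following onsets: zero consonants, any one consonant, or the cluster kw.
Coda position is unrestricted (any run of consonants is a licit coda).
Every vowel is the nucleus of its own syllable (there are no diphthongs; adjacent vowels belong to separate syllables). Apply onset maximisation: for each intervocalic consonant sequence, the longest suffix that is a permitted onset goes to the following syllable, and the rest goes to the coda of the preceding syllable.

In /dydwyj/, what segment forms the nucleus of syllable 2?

y

The vowels are y, y — 2 nuclei, so 2 syllables.
The second nucleus (vowel 2 from the left) is /y/.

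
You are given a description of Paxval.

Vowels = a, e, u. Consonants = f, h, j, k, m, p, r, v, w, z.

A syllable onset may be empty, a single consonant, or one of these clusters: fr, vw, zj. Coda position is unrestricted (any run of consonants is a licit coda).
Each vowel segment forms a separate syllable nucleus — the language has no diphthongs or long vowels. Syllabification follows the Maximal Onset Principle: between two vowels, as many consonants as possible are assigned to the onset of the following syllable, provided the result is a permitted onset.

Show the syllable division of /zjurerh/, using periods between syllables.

zju.rerh

Nuclei (vowels): u, e → 2 syllables.
Between /u/ (V1) and /e/ (V2): /r/ → onset of the next syllable (single consonants are always licit onsets).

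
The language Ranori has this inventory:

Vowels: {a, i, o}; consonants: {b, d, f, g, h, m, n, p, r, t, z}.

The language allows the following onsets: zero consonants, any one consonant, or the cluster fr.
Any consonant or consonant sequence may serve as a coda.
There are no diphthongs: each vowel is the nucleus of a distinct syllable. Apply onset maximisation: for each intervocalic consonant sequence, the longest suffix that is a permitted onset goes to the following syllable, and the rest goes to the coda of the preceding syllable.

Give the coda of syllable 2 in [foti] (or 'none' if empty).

Vowels present: o, i; each is a nucleus, giving 2 syllables.
V1 /o/ – V2 /i/: /t/ → onset of the next syllable (single consonants are always licit onsets).
Syllabification: fo.ti.
Syllable 2 is /ti/: onset /t/, nucleus /i/, coda ∅.

none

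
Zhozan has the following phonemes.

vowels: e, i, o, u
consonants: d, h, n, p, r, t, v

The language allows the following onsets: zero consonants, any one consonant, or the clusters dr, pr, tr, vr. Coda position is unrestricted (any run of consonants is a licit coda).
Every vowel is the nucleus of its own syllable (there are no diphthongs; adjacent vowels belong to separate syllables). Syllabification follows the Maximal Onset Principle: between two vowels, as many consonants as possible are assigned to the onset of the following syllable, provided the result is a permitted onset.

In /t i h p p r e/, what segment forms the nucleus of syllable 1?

i

Vowels present: i, e; each is a nucleus, giving 2 syllables.
The first nucleus (vowel 1 from the left) is /i/.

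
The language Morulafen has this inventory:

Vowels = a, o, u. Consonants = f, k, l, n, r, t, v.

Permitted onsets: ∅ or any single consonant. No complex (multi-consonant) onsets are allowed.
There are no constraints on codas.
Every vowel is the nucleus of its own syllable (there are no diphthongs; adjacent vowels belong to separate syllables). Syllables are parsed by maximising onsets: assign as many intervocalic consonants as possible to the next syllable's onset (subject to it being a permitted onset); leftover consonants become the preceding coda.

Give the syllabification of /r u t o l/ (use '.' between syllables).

Vowels present: u, o; each is a nucleus, giving 2 syllables.
/u…o/ gap (V1→V2): /t/ → onset of the next syllable (single consonants are always licit onsets).

ru.tol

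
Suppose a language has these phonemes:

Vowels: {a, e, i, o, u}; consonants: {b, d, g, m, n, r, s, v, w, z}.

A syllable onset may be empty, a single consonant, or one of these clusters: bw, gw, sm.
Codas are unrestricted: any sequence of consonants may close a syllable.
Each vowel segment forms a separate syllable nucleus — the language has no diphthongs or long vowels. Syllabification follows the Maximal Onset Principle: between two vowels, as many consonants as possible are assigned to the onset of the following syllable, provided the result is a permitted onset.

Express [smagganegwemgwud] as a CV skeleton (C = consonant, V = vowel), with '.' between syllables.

Nuclei (vowels): a, a, e, e, u → 5 syllables.
/a…a/ gap (V1→V2): /gg/ splits as /g/ + /g/ (/g/ is the longest suffix that is a licit onset).
/a…e/ gap (V2→V3): /n/ → onset of the next syllable (single consonants are always licit onsets).
/e…e/ gap (V3→V4): cluster /gw/ — /gw/ is itself a permitted onset, so the whole cluster goes right; preceding coda = ∅.
/e…u/ gap (V4→V5): /mgw/ splits as /m/ + /gw/ (/gw/ is the longest suffix that is a licit onset).
So the parse is smag.ga.ne.gwem.gwud.
Mapping each syllable to C/V: /smag/ → CCVC, /ga/ → CV, /ne/ → CV, /gwem/ → CCVC, /gwud/ → CCVC.

CCVC.CV.CV.CCVC.CCVC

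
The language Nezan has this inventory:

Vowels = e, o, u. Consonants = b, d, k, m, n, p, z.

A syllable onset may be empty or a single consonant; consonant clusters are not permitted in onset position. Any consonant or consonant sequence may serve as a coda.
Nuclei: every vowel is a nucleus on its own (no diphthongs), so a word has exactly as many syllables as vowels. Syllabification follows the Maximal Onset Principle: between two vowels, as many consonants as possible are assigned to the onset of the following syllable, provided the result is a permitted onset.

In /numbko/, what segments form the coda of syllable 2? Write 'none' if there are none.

none

Nuclei (vowels): u, o → 2 syllables.
Between /u/ (V1) and /o/ (V2): cluster /mbk/ — the longest permitted-onset suffix is /k/; onset = /k/, preceding coda = /mb/.
So the parse is numb.ko.
Syllable 2 is /ko/: onset /k/, nucleus /o/, coda ∅.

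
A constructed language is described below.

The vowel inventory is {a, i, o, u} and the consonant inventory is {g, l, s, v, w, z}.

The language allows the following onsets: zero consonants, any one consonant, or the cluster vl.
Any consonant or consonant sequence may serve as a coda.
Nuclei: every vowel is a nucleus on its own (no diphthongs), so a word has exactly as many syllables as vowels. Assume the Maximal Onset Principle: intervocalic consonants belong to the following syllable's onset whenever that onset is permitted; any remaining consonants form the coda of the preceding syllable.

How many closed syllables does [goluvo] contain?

The vowels are o, u, o — 3 nuclei, so 3 syllables.
V1 /o/ – V2 /u/: /l/ → onset of the next syllable (single consonants are always licit onsets).
V2 /u/ – V3 /o/: just /v/ — single C goes to the following onset.
Putting it together: go.lu.vo.
Classifying each syllable: /go/ (open), /lu/ (open), /vo/ (open).
Closed syllables: 0.

0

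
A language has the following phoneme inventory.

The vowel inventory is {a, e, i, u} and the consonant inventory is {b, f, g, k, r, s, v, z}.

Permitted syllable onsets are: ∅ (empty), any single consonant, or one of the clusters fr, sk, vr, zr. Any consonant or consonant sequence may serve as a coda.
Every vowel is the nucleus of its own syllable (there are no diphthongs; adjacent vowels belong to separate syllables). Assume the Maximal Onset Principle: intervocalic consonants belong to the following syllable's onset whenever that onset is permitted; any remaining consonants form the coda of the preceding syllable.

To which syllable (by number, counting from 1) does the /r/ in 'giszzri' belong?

2

Nuclei (vowels): i, i → 2 syllables.
/i…i/ gap (V1→V2): /szzr/; trying suffixes from longest down, /zr/ is the first permitted one, so coda /sz/ | onset /zr/.
Syllabification: gisz.zri.
The /r/ is in the onset of syllable 2 (/zri/).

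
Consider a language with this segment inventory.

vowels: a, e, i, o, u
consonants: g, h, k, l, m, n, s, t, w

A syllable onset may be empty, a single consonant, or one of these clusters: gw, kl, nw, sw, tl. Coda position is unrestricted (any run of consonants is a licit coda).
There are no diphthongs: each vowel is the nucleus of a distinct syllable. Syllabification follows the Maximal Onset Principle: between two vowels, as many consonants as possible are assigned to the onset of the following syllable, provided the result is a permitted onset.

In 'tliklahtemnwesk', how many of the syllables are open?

1

Vowels present: i, a, e, e; each is a nucleus, giving 4 syllables.
Between /i/ (V1) and /a/ (V2): /kl/ is a licit onset in full, so it all attaches to the next syllable.
Between /a/ (V2) and /e/ (V3): cluster /ht/ — the longest permitted-onset suffix is /t/; onset = /t/, preceding coda = /h/.
Between /e/ (V3) and /e/ (V4): cluster /mnw/ — the longest permitted-onset suffix is /nw/; onset = /nw/, preceding coda = /m/.
Putting it together: tli.klah.tem.nwesk.
Classifying each syllable: /tli/ (open), /klah/ (closed), /tem/ (closed), /nwesk/ (closed).
Open syllables: 1.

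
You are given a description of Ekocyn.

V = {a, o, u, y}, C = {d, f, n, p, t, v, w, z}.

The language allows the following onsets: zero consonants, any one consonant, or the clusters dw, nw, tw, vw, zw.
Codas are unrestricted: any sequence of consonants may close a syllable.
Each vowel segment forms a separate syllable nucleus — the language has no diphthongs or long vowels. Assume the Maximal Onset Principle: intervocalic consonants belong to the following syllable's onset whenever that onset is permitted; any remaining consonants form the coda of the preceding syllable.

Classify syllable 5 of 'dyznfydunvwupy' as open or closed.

open

Nuclei (vowels): y, y, u, u, y → 5 syllables.
σ1/σ2 boundary: /znf/ splits as /zn/ + /f/ (/f/ is the longest suffix that is a licit onset).
σ2/σ3 boundary: /d/ → onset of the next syllable (single consonants are always licit onsets).
σ3/σ4 boundary: /nvw/; trying suffixes from longest down, /vw/ is the first permitted one, so coda /n/ | onset /vw/.
σ4/σ5 boundary: /p/ → onset of the next syllable (single consonants are always licit onsets).
Syllabification: dyzn.fy.dun.vwu.py.
Syllable 5 is /py/; it ends in its nucleus with no coda, so it is open.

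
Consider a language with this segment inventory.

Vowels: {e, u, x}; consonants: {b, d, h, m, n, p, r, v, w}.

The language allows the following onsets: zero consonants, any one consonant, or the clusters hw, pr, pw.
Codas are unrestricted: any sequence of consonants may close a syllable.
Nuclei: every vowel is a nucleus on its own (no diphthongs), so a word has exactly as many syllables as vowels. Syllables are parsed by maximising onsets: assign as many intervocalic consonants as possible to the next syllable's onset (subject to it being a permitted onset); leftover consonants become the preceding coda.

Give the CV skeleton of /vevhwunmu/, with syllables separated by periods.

CVC.CCVC.CV

Vowels present: e, u, u; each is a nucleus, giving 3 syllables.
V1 /e/ – V2 /u/: cluster /vhw/ — the longest permitted-onset suffix is /hw/; onset = /hw/, preceding coda = /v/.
V2 /u/ – V3 /u/: cluster /nm/ — the longest permitted-onset suffix is /m/; onset = /m/, preceding coda = /n/.
Result: vev.hwun.mu.
Mapping each syllable to C/V: /vev/ → CVC, /hwun/ → CCVC, /mu/ → CV.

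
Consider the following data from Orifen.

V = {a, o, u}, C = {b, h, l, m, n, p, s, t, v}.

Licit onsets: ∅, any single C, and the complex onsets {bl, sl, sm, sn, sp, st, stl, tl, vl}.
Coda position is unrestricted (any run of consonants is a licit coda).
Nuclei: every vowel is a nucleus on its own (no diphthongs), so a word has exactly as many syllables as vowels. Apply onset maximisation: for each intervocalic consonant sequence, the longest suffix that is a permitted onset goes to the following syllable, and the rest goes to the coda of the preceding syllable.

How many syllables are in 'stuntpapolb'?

3

Nuclei (vowels): u, a, o → 3 syllables.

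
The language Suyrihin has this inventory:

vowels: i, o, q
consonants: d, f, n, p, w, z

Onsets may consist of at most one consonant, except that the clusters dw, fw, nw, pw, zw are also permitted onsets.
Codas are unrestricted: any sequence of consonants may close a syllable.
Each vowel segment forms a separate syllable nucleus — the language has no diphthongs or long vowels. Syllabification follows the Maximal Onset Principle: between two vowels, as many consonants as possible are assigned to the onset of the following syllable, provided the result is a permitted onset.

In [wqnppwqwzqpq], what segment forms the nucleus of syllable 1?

The vowels are q, q, q, q — 4 nuclei, so 4 syllables.
The first nucleus (vowel 1 from the left) is /q/.

q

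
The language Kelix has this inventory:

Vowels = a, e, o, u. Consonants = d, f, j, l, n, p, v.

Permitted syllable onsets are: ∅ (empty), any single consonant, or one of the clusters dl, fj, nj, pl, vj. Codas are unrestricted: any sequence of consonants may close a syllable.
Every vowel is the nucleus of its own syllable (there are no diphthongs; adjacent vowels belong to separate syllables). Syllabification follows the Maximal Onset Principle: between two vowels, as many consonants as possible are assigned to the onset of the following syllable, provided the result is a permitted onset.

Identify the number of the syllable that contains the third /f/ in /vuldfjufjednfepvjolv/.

4

Nuclei (vowels): u, u, e, e, o → 5 syllables.
V1 /u/ – V2 /u/: /ldfj/ splits as /ld/ + /fj/ (/fj/ is the longest suffix that is a licit onset).
V2 /u/ – V3 /e/: cluster /fj/ — /fj/ is itself a permitted onset, so the whole cluster goes right; preceding coda = ∅.
V3 /e/ – V4 /e/: cluster /dnf/ — the longest permitted-onset suffix is /f/; onset = /f/, preceding coda = /dn/.
V4 /e/ – V5 /o/: /pvj/; trying suffixes from longest down, /vj/ is the first permitted one, so coda /p/ | onset /vj/.
So the parse is vuld.fju.fjedn.fep.vjolv.
The third /f/ is in the onset of syllable 4 (/fep/).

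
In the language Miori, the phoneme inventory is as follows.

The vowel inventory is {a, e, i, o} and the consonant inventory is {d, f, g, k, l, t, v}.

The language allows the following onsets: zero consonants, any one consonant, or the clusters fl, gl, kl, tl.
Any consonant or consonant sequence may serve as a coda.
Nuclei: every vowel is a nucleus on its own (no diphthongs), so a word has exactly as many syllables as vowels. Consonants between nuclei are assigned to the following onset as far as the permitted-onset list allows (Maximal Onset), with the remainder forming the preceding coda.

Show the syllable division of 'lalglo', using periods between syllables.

Vowels present: a, o; each is a nucleus, giving 2 syllables.
Between /a/ (V1) and /o/ (V2): cluster /lgl/ — the longest permitted-onset suffix is /gl/; onset = /gl/, preceding coda = /l/.

lal.glo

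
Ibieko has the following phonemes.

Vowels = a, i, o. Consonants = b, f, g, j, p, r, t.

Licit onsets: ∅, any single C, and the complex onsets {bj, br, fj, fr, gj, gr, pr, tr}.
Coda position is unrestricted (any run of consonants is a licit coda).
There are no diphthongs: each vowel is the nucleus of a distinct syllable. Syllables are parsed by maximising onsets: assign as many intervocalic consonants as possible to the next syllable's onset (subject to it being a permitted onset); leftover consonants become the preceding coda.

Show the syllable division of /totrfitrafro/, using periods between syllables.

Nuclei (vowels): o, i, a, o → 4 syllables.
Between /o/ (V1) and /i/ (V2): /trf/ — longest licit onset from the right is /f/, leaving /tr/ as coda.
Between /i/ (V2) and /a/ (V3): /tr/ is a licit onset in full, so it all attaches to the next syllable.
Between /a/ (V3) and /o/ (V4): /fr/ — entire cluster is a permitted onset → onset /fr/, coda ∅.

totr.fi.tra.fro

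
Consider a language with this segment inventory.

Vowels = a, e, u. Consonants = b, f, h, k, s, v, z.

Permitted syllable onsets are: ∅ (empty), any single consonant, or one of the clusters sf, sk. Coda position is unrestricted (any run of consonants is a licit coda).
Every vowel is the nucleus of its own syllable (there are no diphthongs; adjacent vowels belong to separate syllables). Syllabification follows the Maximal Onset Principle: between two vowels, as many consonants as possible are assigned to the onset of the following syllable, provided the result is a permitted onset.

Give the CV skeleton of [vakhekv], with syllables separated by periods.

CVC.CVCC

The vowels are a, e — 2 nuclei, so 2 syllables.
V1 /a/ – V2 /e/: cluster /kh/ — the longest permitted-onset suffix is /h/; onset = /h/, preceding coda = /k/.
Putting it together: vak.hekv.
Mapping each syllable to C/V: /vak/ → CVC, /hekv/ → CVCC.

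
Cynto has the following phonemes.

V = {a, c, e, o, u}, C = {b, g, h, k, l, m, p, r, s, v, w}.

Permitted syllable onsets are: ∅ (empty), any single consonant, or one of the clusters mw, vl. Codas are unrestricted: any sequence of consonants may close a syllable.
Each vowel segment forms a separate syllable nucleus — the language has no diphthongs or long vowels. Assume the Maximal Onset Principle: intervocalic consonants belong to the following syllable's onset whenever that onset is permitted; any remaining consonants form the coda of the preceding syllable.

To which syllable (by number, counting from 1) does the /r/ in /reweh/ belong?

Vowels present: e, e; each is a nucleus, giving 2 syllables.
Between /e/ (V1) and /e/ (V2): /w/ is a single consonant, so it becomes the next onset.
So the parse is re.weh.
The /r/ is in the onset of syllable 1 (/re/).

1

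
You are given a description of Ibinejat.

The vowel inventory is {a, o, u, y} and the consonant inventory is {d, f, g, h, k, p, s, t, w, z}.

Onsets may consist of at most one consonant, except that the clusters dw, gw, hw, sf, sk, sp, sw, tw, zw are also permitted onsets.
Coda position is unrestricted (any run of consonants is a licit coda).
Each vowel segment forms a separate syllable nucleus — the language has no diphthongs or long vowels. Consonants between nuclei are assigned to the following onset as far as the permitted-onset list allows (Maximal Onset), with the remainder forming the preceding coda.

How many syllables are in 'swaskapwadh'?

3

The vowels are a, a, a — 3 nuclei, so 3 syllables.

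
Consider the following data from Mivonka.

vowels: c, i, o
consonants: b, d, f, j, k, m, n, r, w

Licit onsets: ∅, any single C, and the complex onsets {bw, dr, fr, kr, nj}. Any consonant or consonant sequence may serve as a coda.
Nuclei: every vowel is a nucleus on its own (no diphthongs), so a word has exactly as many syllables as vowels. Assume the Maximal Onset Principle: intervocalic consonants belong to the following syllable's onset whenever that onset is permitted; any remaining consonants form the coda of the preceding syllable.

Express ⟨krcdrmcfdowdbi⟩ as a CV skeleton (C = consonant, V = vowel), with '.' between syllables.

CCVCC.CVC.CVCC.CV

The vowels are c, c, o, i — 4 nuclei, so 4 syllables.
/c…c/ gap (V1→V2): /drm/; trying suffixes from longest down, /m/ is the first permitted one, so coda /dr/ | onset /m/.
/c…o/ gap (V2→V3): /fd/ — longest licit onset from the right is /d/, leaving /f/ as coda.
/o…i/ gap (V3→V4): cluster /wdb/ — the longest permitted-onset suffix is /b/; onset = /b/, preceding coda = /wd/.
So the parse is krcdr.mcf.dowd.bi.
Mapping each syllable to C/V: /krcdr/ → CCVCC, /mcf/ → CVC, /dowd/ → CVCC, /bi/ → CV.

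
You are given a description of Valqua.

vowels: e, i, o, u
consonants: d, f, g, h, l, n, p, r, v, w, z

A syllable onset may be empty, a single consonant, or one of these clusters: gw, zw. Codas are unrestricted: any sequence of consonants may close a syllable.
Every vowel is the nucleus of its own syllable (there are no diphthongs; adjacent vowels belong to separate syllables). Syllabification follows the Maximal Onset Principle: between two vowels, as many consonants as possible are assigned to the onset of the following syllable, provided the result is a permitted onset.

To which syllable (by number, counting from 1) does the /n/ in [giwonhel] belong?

2

The vowels are i, o, e — 3 nuclei, so 3 syllables.
/i…o/ gap (V1→V2): /w/ → onset of the next syllable (single consonants are always licit onsets).
/o…e/ gap (V2→V3): /nh/; trying suffixes from longest down, /h/ is the first permitted one, so coda /n/ | onset /h/.
Result: gi.won.hel.
The /n/ is in the coda of syllable 2 (/won/).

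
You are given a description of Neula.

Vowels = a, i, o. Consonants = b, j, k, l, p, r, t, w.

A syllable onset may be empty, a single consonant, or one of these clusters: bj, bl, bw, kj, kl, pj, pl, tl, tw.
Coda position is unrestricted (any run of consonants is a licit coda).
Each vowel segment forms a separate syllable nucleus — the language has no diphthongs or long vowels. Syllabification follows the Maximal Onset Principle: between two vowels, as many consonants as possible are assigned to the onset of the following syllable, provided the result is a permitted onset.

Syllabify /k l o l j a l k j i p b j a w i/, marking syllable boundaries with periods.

klol.jal.kjip.bja.wi

Vowels present: o, a, i, a, i; each is a nucleus, giving 5 syllables.
V1 /o/ – V2 /a/: cluster /lj/ — the longest permitted-onset suffix is /j/; onset = /j/, preceding coda = /l/.
V2 /a/ – V3 /i/: /lkj/; trying suffixes from longest down, /kj/ is the first permitted one, so coda /l/ | onset /kj/.
V3 /i/ – V4 /a/: /pbj/ — longest licit onset from the right is /bj/, leaving /p/ as coda.
V4 /a/ – V5 /i/: just /w/ — single C goes to the following onset.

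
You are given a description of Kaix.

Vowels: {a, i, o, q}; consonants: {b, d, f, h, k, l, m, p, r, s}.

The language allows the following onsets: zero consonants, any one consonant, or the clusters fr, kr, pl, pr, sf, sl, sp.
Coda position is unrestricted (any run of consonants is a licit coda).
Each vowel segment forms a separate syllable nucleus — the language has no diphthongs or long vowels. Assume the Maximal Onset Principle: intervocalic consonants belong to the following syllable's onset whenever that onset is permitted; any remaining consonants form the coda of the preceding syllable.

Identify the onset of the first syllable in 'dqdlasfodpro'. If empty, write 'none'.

Nuclei (vowels): q, a, o, o → 4 syllables.
Between /q/ (V1) and /a/ (V2): cluster /dl/ — the longest permitted-onset suffix is /l/; onset = /l/, preceding coda = /d/.
Between /a/ (V2) and /o/ (V3): /sf/ is a licit onset in full, so it all attaches to the next syllable.
Between /o/ (V3) and /o/ (V4): /dpr/ splits as /d/ + /pr/ (/pr/ is the longest suffix that is a licit onset).
Result: dqd.la.sfod.pro.
Syllable 1 is /dqd/: onset /d/, nucleus /q/, coda /d/.

d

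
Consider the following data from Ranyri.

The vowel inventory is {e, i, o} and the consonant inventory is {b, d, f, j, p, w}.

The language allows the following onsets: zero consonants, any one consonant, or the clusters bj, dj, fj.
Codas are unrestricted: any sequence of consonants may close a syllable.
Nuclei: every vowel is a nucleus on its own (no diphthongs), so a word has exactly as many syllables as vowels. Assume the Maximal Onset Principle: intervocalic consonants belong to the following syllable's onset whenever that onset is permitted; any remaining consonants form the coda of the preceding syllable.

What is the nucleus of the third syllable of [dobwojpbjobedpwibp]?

The vowels are o, o, o, e, i — 5 nuclei, so 5 syllables.
The third nucleus (vowel 3 from the left) is /o/.

o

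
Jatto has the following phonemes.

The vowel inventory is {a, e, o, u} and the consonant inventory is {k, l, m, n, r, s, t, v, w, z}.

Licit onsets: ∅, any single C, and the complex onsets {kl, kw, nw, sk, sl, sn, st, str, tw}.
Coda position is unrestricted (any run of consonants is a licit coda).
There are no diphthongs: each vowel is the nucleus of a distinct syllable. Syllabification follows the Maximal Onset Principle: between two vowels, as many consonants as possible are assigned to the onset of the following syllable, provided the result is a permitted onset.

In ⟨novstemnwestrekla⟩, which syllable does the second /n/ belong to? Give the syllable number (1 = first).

Vowels present: o, e, e, e, a; each is a nucleus, giving 5 syllables.
V1 /o/ – V2 /e/: /vst/ splits as /v/ + /st/ (/st/ is the longest suffix that is a licit onset).
V2 /e/ – V3 /e/: cluster /mnw/ — the longest permitted-onset suffix is /nw/; onset = /nw/, preceding coda = /m/.
V3 /e/ – V4 /e/: /str/ is a licit onset in full, so it all attaches to the next syllable.
V4 /e/ – V5 /a/: /kl/ is a licit onset in full, so it all attaches to the next syllable.
Syllabification: nov.stem.nwe.stre.kla.
The second /n/ is in the onset of syllable 3 (/nwe/).

3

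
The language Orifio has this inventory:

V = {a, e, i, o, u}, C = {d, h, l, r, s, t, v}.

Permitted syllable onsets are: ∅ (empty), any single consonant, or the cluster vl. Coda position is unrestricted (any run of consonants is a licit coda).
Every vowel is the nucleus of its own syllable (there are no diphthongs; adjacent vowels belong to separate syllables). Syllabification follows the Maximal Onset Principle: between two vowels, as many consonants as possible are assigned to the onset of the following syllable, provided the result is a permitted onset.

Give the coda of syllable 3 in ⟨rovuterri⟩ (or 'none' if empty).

Vowels present: o, u, e, i; each is a nucleus, giving 4 syllables.
/o…u/ gap (V1→V2): just /v/ — single C goes to the following onset.
/u…e/ gap (V2→V3): just /t/ — single C goes to the following onset.
/e…i/ gap (V3→V4): /rr/ — longest licit onset from the right is /r/, leaving /r/ as coda.
Result: ro.vu.ter.ri.
Syllable 3 is /ter/: onset /t/, nucleus /e/, coda /r/.

r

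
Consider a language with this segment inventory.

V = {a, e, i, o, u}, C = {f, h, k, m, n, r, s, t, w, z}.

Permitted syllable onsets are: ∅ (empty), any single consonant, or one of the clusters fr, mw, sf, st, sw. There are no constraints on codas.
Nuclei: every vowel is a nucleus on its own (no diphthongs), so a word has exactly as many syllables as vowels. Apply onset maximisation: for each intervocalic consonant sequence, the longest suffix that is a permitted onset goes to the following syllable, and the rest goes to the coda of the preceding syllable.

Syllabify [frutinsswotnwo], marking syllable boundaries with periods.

Vowels present: u, i, o, o; each is a nucleus, giving 4 syllables.
/u…i/ gap (V1→V2): /t/ is a single consonant, so it becomes the next onset.
/i…o/ gap (V2→V3): /nssw/ — longest licit onset from the right is /sw/, leaving /ns/ as coda.
/o…o/ gap (V3→V4): /tnw/ — longest licit onset from the right is /w/, leaving /tn/ as coda.

fru.tins.swotn.wo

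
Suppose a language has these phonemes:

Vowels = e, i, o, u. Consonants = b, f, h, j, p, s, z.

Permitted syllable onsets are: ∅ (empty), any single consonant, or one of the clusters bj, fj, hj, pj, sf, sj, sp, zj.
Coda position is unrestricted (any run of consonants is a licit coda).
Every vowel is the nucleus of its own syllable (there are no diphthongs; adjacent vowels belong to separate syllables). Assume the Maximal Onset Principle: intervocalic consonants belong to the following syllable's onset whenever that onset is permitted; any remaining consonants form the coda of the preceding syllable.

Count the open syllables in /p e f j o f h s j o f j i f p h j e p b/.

2

Nuclei (vowels): e, o, o, i, e → 5 syllables.
V1 /e/ – V2 /o/: cluster /fj/ — /fj/ is itself a permitted onset, so the whole cluster goes right; preceding coda = ∅.
V2 /o/ – V3 /o/: /fhsj/; trying suffixes from longest down, /sj/ is the first permitted one, so coda /fh/ | onset /sj/.
V3 /o/ – V4 /i/: /fj/ — entire cluster is a permitted onset → onset /fj/, coda ∅.
V4 /i/ – V5 /e/: /fphj/ — longest licit onset from the right is /hj/, leaving /fp/ as coda.
Syllabification: pe.fjofh.sjo.fjifp.hjepb.
Classifying each syllable: /pe/ (open), /fjofh/ (closed), /sjo/ (open), /fjifp/ (closed), /hjepb/ (closed).
Open syllables: 2.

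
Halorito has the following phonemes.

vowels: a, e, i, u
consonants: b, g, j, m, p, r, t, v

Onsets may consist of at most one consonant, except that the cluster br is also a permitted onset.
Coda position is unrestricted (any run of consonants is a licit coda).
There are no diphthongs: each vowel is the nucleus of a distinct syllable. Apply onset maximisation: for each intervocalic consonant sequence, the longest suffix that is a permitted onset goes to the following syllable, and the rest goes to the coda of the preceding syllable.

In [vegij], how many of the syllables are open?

Vowels present: e, i; each is a nucleus, giving 2 syllables.
σ1/σ2 boundary: just /g/ — single C goes to the following onset.
Result: ve.gij.
Classifying each syllable: /ve/ (open), /gij/ (closed).
Open syllables: 1.

1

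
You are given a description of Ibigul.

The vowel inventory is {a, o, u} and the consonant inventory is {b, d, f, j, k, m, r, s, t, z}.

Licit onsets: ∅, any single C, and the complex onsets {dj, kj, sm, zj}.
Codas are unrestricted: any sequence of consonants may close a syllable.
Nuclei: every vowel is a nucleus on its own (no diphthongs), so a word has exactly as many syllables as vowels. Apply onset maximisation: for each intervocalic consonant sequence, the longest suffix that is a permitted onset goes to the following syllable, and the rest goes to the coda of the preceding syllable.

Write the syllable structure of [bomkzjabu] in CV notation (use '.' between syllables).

CVCC.CCV.CV

Nuclei (vowels): o, a, u → 3 syllables.
σ1/σ2 boundary: /mkzj/; trying suffixes from longest down, /zj/ is the first permitted one, so coda /mk/ | onset /zj/.
σ2/σ3 boundary: just /b/ — single C goes to the following onset.
Putting it together: bomk.zja.bu.
Mapping each syllable to C/V: /bomk/ → CVCC, /zja/ → CCV, /bu/ → CV.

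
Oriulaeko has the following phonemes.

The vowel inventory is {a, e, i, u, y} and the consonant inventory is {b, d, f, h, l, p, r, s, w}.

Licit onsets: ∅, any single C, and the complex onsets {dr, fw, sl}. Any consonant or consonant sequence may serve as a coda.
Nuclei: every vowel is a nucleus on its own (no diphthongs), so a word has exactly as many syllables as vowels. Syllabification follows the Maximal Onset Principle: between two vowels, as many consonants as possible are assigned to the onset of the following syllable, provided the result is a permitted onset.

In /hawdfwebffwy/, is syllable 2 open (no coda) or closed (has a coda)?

closed

The vowels are a, e, y — 3 nuclei, so 3 syllables.
Between /a/ (V1) and /e/ (V2): /wdfw/; trying suffixes from longest down, /fw/ is the first permitted one, so coda /wd/ | onset /fw/.
Between /e/ (V2) and /y/ (V3): cluster /bffw/ — the longest permitted-onset suffix is /fw/; onset = /fw/, preceding coda = /bf/.
So the parse is hawd.fwebf.fwy.
Syllable 2 is /fwebf/ with coda /bf/, so it is closed.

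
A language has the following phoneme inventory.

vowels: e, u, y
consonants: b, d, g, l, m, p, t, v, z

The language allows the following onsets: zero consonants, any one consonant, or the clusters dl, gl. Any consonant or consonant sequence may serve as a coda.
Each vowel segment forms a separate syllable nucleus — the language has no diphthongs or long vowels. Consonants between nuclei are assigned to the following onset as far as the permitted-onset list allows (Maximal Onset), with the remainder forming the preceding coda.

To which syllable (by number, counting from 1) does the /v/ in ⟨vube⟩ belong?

Nuclei (vowels): u, e → 2 syllables.
V1 /u/ – V2 /e/: /b/ → onset of the next syllable (single consonants are always licit onsets).
Result: vu.be.
The /v/ is in the onset of syllable 1 (/vu/).

1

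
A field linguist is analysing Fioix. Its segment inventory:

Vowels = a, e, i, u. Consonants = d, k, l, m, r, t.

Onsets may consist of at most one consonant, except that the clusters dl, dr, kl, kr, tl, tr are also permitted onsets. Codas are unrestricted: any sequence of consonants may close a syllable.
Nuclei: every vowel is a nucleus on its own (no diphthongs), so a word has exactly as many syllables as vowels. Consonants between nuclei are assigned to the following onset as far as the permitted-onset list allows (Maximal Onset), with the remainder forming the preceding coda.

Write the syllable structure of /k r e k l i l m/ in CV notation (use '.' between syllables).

Nuclei (vowels): e, i → 2 syllables.
V1 /e/ – V2 /i/: cluster /kl/ — /kl/ is itself a permitted onset, so the whole cluster goes right; preceding coda = ∅.
Result: kre.klilm.
Mapping each syllable to C/V: /kre/ → CCV, /klilm/ → CCVCC.

CCV.CCVCC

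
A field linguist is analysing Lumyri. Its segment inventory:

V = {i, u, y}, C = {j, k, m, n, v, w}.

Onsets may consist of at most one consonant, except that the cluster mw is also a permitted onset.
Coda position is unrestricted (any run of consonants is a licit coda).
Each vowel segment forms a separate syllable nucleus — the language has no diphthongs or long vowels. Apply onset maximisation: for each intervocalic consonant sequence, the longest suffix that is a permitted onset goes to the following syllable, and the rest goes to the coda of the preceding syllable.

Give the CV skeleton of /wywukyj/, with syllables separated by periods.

Vowels present: y, u, y; each is a nucleus, giving 3 syllables.
Between /y/ (V1) and /u/ (V2): /w/ is a single consonant, so it becomes the next onset.
Between /u/ (V2) and /y/ (V3): /k/ → onset of the next syllable (single consonants are always licit onsets).
Putting it together: wy.wu.kyj.
Mapping each syllable to C/V: /wy/ → CV, /wu/ → CV, /kyj/ → CVC.

CV.CV.CVC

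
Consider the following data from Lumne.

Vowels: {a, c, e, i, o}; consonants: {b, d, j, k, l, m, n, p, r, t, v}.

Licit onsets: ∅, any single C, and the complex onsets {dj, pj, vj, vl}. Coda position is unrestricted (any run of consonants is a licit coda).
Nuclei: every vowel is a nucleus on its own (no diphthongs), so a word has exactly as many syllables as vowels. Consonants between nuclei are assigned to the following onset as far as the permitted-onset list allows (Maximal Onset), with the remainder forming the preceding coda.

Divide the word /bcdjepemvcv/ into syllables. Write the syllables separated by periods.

bc.dje.pem.vcv

Vowels present: c, e, e, c; each is a nucleus, giving 4 syllables.
Between /c/ (V1) and /e/ (V2): /dj/ is a licit onset in full, so it all attaches to the next syllable.
Between /e/ (V2) and /e/ (V3): just /p/ — single C goes to the following onset.
Between /e/ (V3) and /c/ (V4): /mv/ splits as /m/ + /v/ (/v/ is the longest suffix that is a licit onset).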